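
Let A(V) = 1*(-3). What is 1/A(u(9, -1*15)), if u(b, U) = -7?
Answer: -1/3 ≈ -0.33333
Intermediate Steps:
A(V) = -3
1/A(u(9, -1*15)) = 1/(-3) = -1/3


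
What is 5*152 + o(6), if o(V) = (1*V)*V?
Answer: 796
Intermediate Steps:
o(V) = V² (o(V) = V*V = V²)
5*152 + o(6) = 5*152 + 6² = 760 + 36 = 796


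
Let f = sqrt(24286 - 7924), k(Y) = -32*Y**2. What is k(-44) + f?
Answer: -61952 + 9*sqrt(202) ≈ -61824.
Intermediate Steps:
f = 9*sqrt(202) (f = sqrt(16362) = 9*sqrt(202) ≈ 127.91)
k(-44) + f = -32*(-44)**2 + 9*sqrt(202) = -32*1936 + 9*sqrt(202) = -61952 + 9*sqrt(202)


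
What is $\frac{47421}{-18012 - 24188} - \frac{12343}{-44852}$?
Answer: $- \frac{401513023}{473188600} \approx -0.84853$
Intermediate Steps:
$\frac{47421}{-18012 - 24188} - \frac{12343}{-44852} = \frac{47421}{-18012 - 24188} - - \frac{12343}{44852} = \frac{47421}{-42200} + \frac{12343}{44852} = 47421 \left(- \frac{1}{42200}\right) + \frac{12343}{44852} = - \frac{47421}{42200} + \frac{12343}{44852} = - \frac{401513023}{473188600}$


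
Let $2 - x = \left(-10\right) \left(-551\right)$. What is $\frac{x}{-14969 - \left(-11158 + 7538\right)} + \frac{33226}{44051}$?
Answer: $\frac{68857198}{55548311} \approx 1.2396$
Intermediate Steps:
$x = -5508$ ($x = 2 - \left(-10\right) \left(-551\right) = 2 - 5510 = -5508$)
$\frac{x}{-14969 - \left(-11158 + 7538\right)} + \frac{33226}{44051} = - \frac{5508}{-14969 - \left(-11158 + 7538\right)} + \frac{33226}{44051} = - \frac{5508}{-14969 - -3620} + 33226 \cdot \frac{1}{44051} = - \frac{5508}{-14969 + 3620} + \frac{33226}{44051} = - \frac{5508}{-11349} + \frac{33226}{44051} = \left(-5508\right) \left(- \frac{1}{11349}\right) + \frac{33226}{44051} = \frac{612}{1261} + \frac{33226}{44051} = \frac{68857198}{55548311}$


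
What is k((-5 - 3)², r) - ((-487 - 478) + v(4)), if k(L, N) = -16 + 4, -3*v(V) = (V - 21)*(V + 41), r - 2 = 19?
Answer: 698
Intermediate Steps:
r = 21 (r = 2 + 19 = 21)
v(V) = -(-21 + V)*(41 + V)/3 (v(V) = -(V - 21)*(V + 41)/3 = -(-21 + V)*(41 + V)/3)
k(L, N) = -12
k((-5 - 3)², r) - ((-487 - 478) + v(4)) = -12 - ((-487 - 478) + (287 - 20/3*4 - ⅓*4²)) = -12 - (-965 + (287 - 80/3 - ⅓*16)) = -12 - (-965 + (287 - 80/3 - 16/3)) = -12 - (-965 + 255) = -12 - 1*(-710) = -12 + 710 = 698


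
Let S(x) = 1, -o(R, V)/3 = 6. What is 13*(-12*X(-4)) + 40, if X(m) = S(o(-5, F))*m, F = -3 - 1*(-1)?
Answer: 664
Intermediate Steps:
F = -2 (F = -3 + 1 = -2)
o(R, V) = -18 (o(R, V) = -3*6 = -18)
X(m) = m (X(m) = 1*m = m)
13*(-12*X(-4)) + 40 = 13*(-12*(-4)) + 40 = 13*48 + 40 = 624 + 40 = 664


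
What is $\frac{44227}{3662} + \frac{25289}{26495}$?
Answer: $\frac{1264402683}{97024690} \approx 13.032$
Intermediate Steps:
$\frac{44227}{3662} + \frac{25289}{26495} = \frac{1264402683}{97024690}$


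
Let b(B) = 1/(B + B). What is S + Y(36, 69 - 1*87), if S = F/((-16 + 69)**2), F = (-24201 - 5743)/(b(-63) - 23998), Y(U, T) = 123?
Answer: 1044730218687/8493710941 ≈ 123.00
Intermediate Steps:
b(B) = 1/(2*B)
F = 3772944/3023749 (F = (-24201 - 5743)/((1/2)/(-63) - 23998) = -29944/((1/2)*(-1/63) - 23998) = -29944/(-1/126 - 23998) = -29944/(-3023749/126) = -29944*(-126/3023749) = 3772944/3023749 ≈ 1.2478)
S = 3772944/8493710941 (S = 3772944/(3023749*((-16 + 69)**2)) = 3772944/(3023749*(53**2)) = (3772944/3023749)/2809 = (3772944/3023749)*(1/2809) = 3772944/8493710941 ≈ 0.00044420)
S + Y(36, 69 - 1*87) = 3772944/8493710941 + 123 = 1044730218687/8493710941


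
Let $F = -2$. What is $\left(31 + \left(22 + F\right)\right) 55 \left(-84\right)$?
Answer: $-235620$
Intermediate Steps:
$\left(31 + \left(22 + F\right)\right) 55 \left(-84\right) = \left(31 + \left(22 - 2\right)\right) 55 \left(-84\right) = \left(31 + 20\right) 55 \left(-84\right) = 51 \cdot 55 \left(-84\right) = 2805 \left(-84\right) = -235620$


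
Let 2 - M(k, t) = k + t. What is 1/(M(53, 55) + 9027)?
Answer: 1/8921 ≈ 0.00011210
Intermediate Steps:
M(k, t) = 2 - k - t (M(k, t) = 2 - (k + t) = 2 + (-k - t) = 2 - k - t)
1/(M(53, 55) + 9027) = 1/((2 - 1*53 - 1*55) + 9027) = 1/((2 - 53 - 55) + 9027) = 1/(-106 + 9027) = 1/8921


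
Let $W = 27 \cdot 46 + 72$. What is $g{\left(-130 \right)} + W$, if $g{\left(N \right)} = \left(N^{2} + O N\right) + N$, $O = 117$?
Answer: $2874$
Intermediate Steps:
$W = 1314$ ($W = 1242 + 72 = 1314$)
$g{\left(N \right)} = N^{2} + 118 N$ ($g{\left(N \right)} = \left(N^{2} + 117 N\right) + N = N^{2} + 118 N$)
$g{\left(-130 \right)} + W = - 130 \left(118 - 130\right) + 1314 = \left(-130\right) \left(-12\right) + 1314 = 1560 + 1314 = 2874$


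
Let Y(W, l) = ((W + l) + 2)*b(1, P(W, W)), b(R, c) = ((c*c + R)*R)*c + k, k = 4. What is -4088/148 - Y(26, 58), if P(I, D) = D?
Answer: -56023314/37 ≈ -1.5141e+6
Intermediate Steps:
b(R, c) = 4 + R*c*(R + c**2) (b(R, c) = ((c*c + R)*R)*c + 4 = ((c**2 + R)*R)*c + 4 = ((R + c**2)*R)*c + 4 = (R*(R + c**2))*c + 4 = R*c*(R + c**2) + 4 = 4 + R*c*(R + c**2))
Y(W, l) = (2 + W + l)*(4 + W + W**3) (Y(W, l) = ((W + l) + 2)*(4 + 1*W**3 + W*1**2) = (2 + W + l)*(4 + W**3 + W*1) = (2 + W + l)*(4 + W**3 + W) = (2 + W + l)*(4 + W + W**3))
-4088/148 - Y(26, 58) = -4088/148 - (2 + 26 + 58)*(4 + 26 + 26**3) = -4088*1/148 - 86*(4 + 26 + 17576) = -1022/37 - 86*17606 = -1022/37 - 1*1514116 = -1022/37 - 1514116 = -56023314/37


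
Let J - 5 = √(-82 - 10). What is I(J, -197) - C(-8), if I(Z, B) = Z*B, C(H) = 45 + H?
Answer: -1022 - 394*I*√23 ≈ -1022.0 - 1889.6*I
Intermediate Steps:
J = 5 + 2*I*√23 (J = 5 + √(-82 - 10) = 5 + √(-92) = 5 + 2*I*√23 ≈ 5.0 + 9.5917*I)
I(Z, B) = B*Z
I(J, -197) - C(-8) = -197*(5 + 2*I*√23) - (45 - 8) = (-985 - 394*I*√23) - 1*37 = (-985 - 394*I*√23) - 37 = -1022 - 394*I*√23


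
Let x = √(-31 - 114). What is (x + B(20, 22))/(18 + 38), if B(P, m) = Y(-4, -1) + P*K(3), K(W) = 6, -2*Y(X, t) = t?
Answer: 241/112 + I*√145/56 ≈ 2.1518 + 0.21503*I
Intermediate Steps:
Y(X, t) = -t/2
B(P, m) = ½ + 6*P (B(P, m) = -½*(-1) + P*6 = ½ + 6*P)
x = I*√145 (x = √(-145) = I*√145 ≈ 12.042*I)
(x + B(20, 22))/(18 + 38) = (I*√145 + (½ + 6*20))/(18 + 38) = (I*√145 + (½ + 120))/56 = (I*√145 + 241/2)*(1/56) = (241/2 + I*√145)*(1/56) = 241/112 + I*√145/56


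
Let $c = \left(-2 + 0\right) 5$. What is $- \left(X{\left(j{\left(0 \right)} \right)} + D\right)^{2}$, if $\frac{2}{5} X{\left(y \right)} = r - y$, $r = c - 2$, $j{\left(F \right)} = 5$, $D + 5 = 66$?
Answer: $- \frac{1369}{4} \approx -342.25$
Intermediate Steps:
$D = 61$ ($D = -5 + 66 = 61$)
$c = -10$ ($c = \left(-2\right) 5 = -10$)
$r = -12$ ($r = -10 - 2 = -12$)
$X{\left(y \right)} = -30 - \frac{5 y}{2}$ ($X{\left(y \right)} = \frac{5 \left(-12 - y\right)}{2} = -30 - \frac{5 y}{2}$)
$- \left(X{\left(j{\left(0 \right)} \right)} + D\right)^{2} = - \left(\left(-30 - \frac{25}{2}\right) + 61\right)^{2} = - \left(- \frac{85}{2} + 61\right)^{2} = - \left(\frac{37}{2}\right)^{2} = \left(-1\right) \frac{1369}{4} = - \frac{1369}{4}$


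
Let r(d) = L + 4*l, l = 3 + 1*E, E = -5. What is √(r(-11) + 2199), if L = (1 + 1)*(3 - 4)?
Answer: √2189 ≈ 46.787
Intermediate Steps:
l = -2 (l = 3 + 1*(-5) = 3 - 5 = -2)
L = -2 (L = 2*(-1) = -2)
r(d) = -10 (r(d) = -2 + 4*(-2) = -2 - 8 = -10)
√(r(-11) + 2199) = √(-10 + 2199) = √2189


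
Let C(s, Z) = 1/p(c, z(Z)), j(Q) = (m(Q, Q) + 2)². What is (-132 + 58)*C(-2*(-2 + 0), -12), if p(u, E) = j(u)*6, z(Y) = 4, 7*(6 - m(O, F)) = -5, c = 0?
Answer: -1813/11163 ≈ -0.16241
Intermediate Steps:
m(O, F) = 47/7 (m(O, F) = 6 - ⅐*(-5) = 6 + 5/7 = 47/7)
j(Q) = 3721/49 (j(Q) = (47/7 + 2)² = (61/7)² = 3721/49)
p(u, E) = 22326/49 (p(u, E) = (3721/49)*6 = 22326/49)
C(s, Z) = 49/22326 (C(s, Z) = 1/(22326/49) = 49/22326)
(-132 + 58)*C(-2*(-2 + 0), -12) = (-132 + 58)*(49/22326) = -74*49/22326 = -1813/11163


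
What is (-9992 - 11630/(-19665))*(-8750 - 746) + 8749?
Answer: 373191219977/3933 ≈ 9.4887e+7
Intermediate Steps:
(-9992 - 11630/(-19665))*(-8750 - 746) + 8749 = (-9992 - 11630*(-1/19665))*(-9496) + 8749 = (-9992 + 2326/3933)*(-9496) + 8749 = -39296210/3933*(-9496) + 8749 = 373156810160/3933 + 8749 = 373191219977/3933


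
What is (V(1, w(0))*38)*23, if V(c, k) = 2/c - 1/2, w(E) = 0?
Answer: 1311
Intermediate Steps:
V(c, k) = -½ + 2/c (V(c, k) = 2/c - 1*½ = 2/c - ½ = -½ + 2/c)
(V(1, w(0))*38)*23 = (((½)*(4 - 1*1)/1)*38)*23 = (((½)*1*(4 - 1))*38)*23 = (((½)*1*3)*38)*23 = ((3/2)*38)*23 = 57*23 = 1311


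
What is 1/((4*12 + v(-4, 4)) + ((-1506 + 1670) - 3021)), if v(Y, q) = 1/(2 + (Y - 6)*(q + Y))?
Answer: -2/5617 ≈ -0.00035606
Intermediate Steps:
v(Y, q) = 1/(2 + (-6 + Y)*(Y + q))
1/((4*12 + v(-4, 4)) + ((-1506 + 1670) - 3021)) = 1/((4*12 + 1/(2 + (-4)² - 6*(-4) - 6*4 - 4*4)) + ((-1506 + 1670) - 3021)) = 1/((48 + 1/(2 + 16 + 24 - 24 - 16)) + (164 - 3021)) = 1/((48 + 1/2) - 2857) = 1/((48 + ½) - 2857) = 1/(97/2 - 2857) = 1/(-5617/2) = -2/5617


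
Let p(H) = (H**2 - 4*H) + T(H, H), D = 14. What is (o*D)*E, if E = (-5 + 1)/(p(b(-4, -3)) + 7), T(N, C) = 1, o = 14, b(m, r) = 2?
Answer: -196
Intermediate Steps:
p(H) = 1 + H**2 - 4*H (p(H) = (H**2 - 4*H) + 1 = 1 + H**2 - 4*H)
E = -1 (E = (-5 + 1)/((1 + 2**2 - 4*2) + 7) = -4/((1 + 4 - 8) + 7) = -4/(-3 + 7) = -4/4 = -4*1/4 = -1)
(o*D)*E = (14*14)*(-1) = 196*(-1) = -196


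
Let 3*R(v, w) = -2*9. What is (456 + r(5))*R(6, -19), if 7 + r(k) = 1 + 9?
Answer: -2754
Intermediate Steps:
r(k) = 3 (r(k) = -7 + (1 + 9) = -7 + 10 = 3)
R(v, w) = -6 (R(v, w) = (-2*9)/3 = (⅓)*(-18) = -6)
(456 + r(5))*R(6, -19) = (456 + 3)*(-6) = 459*(-6) = -2754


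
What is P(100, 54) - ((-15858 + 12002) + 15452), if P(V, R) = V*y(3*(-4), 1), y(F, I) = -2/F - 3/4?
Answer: -34963/3 ≈ -11654.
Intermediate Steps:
y(F, I) = -¾ - 2/F (y(F, I) = -2/F - 3*¼ = -2/F - ¾ = -¾ - 2/F)
P(V, R) = -7*V/12 (P(V, R) = V*(-¾ - 2/(3*(-4))) = V*(-¾ - 2/(-12)) = V*(-¾ - 2*(-1/12)) = V*(-¾ + ⅙) = V*(-7/12) = -7*V/12)
P(100, 54) - ((-15858 + 12002) + 15452) = -7/12*100 - ((-15858 + 12002) + 15452) = -175/3 - (-3856 + 15452) = -175/3 - 1*11596 = -175/3 - 11596 = -34963/3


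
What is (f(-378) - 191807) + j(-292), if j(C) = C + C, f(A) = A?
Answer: -192769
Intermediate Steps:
j(C) = 2*C
(f(-378) - 191807) + j(-292) = (-378 - 191807) + 2*(-292) = -192185 - 584 = -192769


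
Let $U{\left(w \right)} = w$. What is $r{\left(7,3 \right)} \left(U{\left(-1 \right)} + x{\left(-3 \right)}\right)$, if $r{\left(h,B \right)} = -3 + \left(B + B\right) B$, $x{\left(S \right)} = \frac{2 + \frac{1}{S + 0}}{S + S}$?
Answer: $- \frac{115}{6} \approx -19.167$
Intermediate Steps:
$x{\left(S \right)} = \frac{2 + \frac{1}{S}}{2 S}$
$r{\left(h,B \right)} = -3 + 2 B^{2}$ ($r{\left(h,B \right)} = -3 + 2 B B = -3 + 2 B^{2}$)
$r{\left(7,3 \right)} \left(U{\left(-1 \right)} + x{\left(-3 \right)}\right) = \left(-3 + 2 \cdot 3^{2}\right) \left(-1 + \frac{\frac{1}{2} - 3}{9}\right) = \left(-3 + 2 \cdot 9\right) \left(-1 + \frac{1}{9} \left(- \frac{5}{2}\right)\right) = \left(-3 + 18\right) \left(-1 - \frac{5}{18}\right) = 15 \left(- \frac{23}{18}\right) = - \frac{115}{6}$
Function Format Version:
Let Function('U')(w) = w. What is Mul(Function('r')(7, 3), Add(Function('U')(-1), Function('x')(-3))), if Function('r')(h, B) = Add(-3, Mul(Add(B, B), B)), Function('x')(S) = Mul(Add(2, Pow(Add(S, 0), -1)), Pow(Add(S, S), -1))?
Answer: Rational(-115, 6) ≈ -19.167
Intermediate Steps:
Function('x')(S) = Mul(Rational(1, 2), Pow(S, -1), Add(2, Pow(S, -1))) (Function('x')(S) = Mul(Add(2, Pow(S, -1)), Pow(Mul(2, S), -1)) = Mul(Add(2, Pow(S, -1)), Mul(Rational(1, 2), Pow(S, -1))) = Mul(Rational(1, 2), Pow(S, -1), Add(2, Pow(S, -1))))
Function('r')(h, B) = Add(-3, Mul(2, Pow(B, 2))) (Function('r')(h, B) = Add(-3, Mul(Mul(2, B), B)) = Add(-3, Mul(2, Pow(B, 2))))
Mul(Function('r')(7, 3), Add(Function('U')(-1), Function('x')(-3))) = Mul(Add(-3, Mul(2, Pow(3, 2))), Add(-1, Mul(Pow(-3, -2), Add(Rational(1, 2), -3)))) = Mul(Add(-3, Mul(2, 9)), Add(-1, Mul(Rational(1, 9), Rational(-5, 2)))) = Mul(Add(-3, 18), Add(-1, Rational(-5, 18))) = Mul(15, Rational(-23, 18)) = Rational(-115, 6)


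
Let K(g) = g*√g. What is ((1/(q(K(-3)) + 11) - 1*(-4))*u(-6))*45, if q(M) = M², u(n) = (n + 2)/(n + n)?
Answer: 945/16 ≈ 59.063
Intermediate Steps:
u(n) = (2 + n)/(2*n) (u(n) = (2 + n)/((2*n)) = (2 + n)*(1/(2*n)) = (2 + n)/(2*n))
K(g) = g^(3/2)
((1/(q(K(-3)) + 11) - 1*(-4))*u(-6))*45 = ((1/(((-3)^(3/2))² + 11) - 1*(-4))*((½)*(2 - 6)/(-6)))*45 = ((1/((-3*I*√3)² + 11) + 4)*((½)*(-⅙)*(-4)))*45 = ((1/(-27 + 11) + 4)*(⅓))*45 = ((1/(-16) + 4)*(⅓))*45 = ((-1/16 + 4)*(⅓))*45 = ((63/16)*(⅓))*45 = (21/16)*45 = 945/16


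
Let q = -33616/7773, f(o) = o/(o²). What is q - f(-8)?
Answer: -261155/62184 ≈ -4.1997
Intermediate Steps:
f(o) = 1/o (f(o) = o/o² = 1/o)
q = -33616/7773 (q = -33616*1/7773 = -33616/7773 ≈ -4.3247)
q - f(-8) = -33616/7773 - 1/(-8) = -33616/7773 - 1*(-⅛) = -33616/7773 + ⅛ = -261155/62184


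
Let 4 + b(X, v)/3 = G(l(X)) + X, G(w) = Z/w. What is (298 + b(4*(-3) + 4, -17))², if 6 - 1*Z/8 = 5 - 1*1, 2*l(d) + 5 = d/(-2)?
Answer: 27556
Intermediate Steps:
l(d) = -5/2 - d/4 (l(d) = -5/2 + (d/(-2))/2 = -5/2 + (d*(-½))/2 = -5/2 + (-d/2)/2 = -5/2 - d/4)
Z = 16 (Z = 48 - 8*(5 - 1*1) = 48 - 8*(5 - 1) = 48 - 8*4 = 48 - 32 = 16)
G(w) = 16/w
b(X, v) = -12 + 3*X + 48/(-5/2 - X/4) (b(X, v) = -12 + 3*(16/(-5/2 - X/4) + X) = -12 + 3*(X + 16/(-5/2 - X/4)) = -12 + (3*X + 48/(-5/2 - X/4)) = -12 + 3*X + 48/(-5/2 - X/4))
(298 + b(4*(-3) + 4, -17))² = (298 + 3*(-64 + (-4 + (4*(-3) + 4))*(10 + (4*(-3) + 4)))/(10 + (4*(-3) + 4)))² = (298 + 3*(-64 + (-4 + (-12 + 4))*(10 + (-12 + 4)))/(10 + (-12 + 4)))² = (298 + 3*(-64 + (-4 - 8)*(10 - 8))/(10 - 8))² = (298 + 3*(-64 - 12*2)/2)² = (298 + 3*(½)*(-64 - 24))² = (298 + 3*(½)*(-88))² = (298 - 132)² = 166² = 27556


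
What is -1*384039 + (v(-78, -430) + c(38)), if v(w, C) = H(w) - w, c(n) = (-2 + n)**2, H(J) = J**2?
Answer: -376581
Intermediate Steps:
v(w, C) = w**2 - w
-1*384039 + (v(-78, -430) + c(38)) = -1*384039 + (-78*(-1 - 78) + (-2 + 38)**2) = -384039 + (-78*(-79) + 36**2) = -384039 + (6162 + 1296) = -384039 + 7458 = -376581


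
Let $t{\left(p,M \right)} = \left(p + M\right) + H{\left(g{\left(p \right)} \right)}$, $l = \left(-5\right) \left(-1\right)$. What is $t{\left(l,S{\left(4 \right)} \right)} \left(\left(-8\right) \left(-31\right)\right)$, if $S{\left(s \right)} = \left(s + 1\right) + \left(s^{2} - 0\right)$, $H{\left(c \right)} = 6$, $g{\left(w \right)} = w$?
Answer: $7936$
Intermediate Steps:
$l = 5$
$S{\left(s \right)} = 1 + s + s^{2}$ ($S{\left(s \right)} = \left(1 + s\right) + \left(s^{2} + 0\right) = \left(1 + s\right) + s^{2} = 1 + s + s^{2}$)
$t{\left(p,M \right)} = 6 + M + p$ ($t{\left(p,M \right)} = \left(p + M\right) + 6 = \left(M + p\right) + 6 = 6 + M + p$)
$t{\left(l,S{\left(4 \right)} \right)} \left(\left(-8\right) \left(-31\right)\right) = \left(6 + \left(1 + 4 + 4^{2}\right) + 5\right) \left(\left(-8\right) \left(-31\right)\right) = \left(6 + \left(1 + 4 + 16\right) + 5\right) 248 = \left(6 + 21 + 5\right) 248 = 32 \cdot 248 = 7936$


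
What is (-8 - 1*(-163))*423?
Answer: 65565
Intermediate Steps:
(-8 - 1*(-163))*423 = (-8 + 163)*423 = 155*423 = 65565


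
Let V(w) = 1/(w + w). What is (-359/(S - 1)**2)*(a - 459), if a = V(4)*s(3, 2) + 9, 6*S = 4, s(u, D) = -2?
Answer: 5819031/4 ≈ 1.4548e+6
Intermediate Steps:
S = 2/3 (S = (1/6)*4 = 2/3 ≈ 0.66667)
V(w) = 1/(2*w)
a = 35/4 (a = ((1/2)/4)*(-2) + 9 = ((1/2)*(1/4))*(-2) + 9 = (1/8)*(-2) + 9 = -1/4 + 9 = 35/4 ≈ 8.7500)
(-359/(S - 1)**2)*(a - 459) = (-359/(2/3 - 1)**2)*(35/4 - 459) = -359/((-1/3)**2)*(-1801/4) = -359/1/9*(-1801/4) = -359*9*(-1801/4) = -3231*(-1801/4) = 5819031/4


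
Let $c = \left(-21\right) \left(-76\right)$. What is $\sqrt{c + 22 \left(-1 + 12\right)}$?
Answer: $\sqrt{1838} \approx 42.872$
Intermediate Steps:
$c = 1596$
$\sqrt{c + 22 \left(-1 + 12\right)} = \sqrt{1596 + 22 \left(-1 + 12\right)} = \sqrt{1596 + 22 \cdot 11} = \sqrt{1596 + 242} = \sqrt{1838}$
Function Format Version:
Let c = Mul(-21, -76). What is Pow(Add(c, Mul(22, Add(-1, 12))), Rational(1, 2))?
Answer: Pow(1838, Rational(1, 2)) ≈ 42.872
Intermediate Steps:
c = 1596
Pow(Add(c, Mul(22, Add(-1, 12))), Rational(1, 2)) = Pow(Add(1596, Mul(22, Add(-1, 12))), Rational(1, 2)) = Pow(Add(1596, Mul(22, 11)), Rational(1, 2)) = Pow(Add(1596, 242), Rational(1, 2)) = Pow(1838, Rational(1, 2))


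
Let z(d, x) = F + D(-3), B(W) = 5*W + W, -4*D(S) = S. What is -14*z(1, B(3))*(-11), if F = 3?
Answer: 1155/2 ≈ 577.50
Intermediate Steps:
D(S) = -S/4
B(W) = 6*W
z(d, x) = 15/4 (z(d, x) = 3 - 1/4*(-3) = 3 + 3/4 = 15/4)
-14*z(1, B(3))*(-11) = -14*15/4*(-11) = -105/2*(-11) = 1155/2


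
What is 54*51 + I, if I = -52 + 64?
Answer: 2766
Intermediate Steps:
I = 12
54*51 + I = 54*51 + 12 = 2754 + 12 = 2766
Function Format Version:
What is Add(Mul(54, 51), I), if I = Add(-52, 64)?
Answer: 2766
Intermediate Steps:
I = 12
Add(Mul(54, 51), I) = Add(Mul(54, 51), 12) = Add(2754, 12) = 2766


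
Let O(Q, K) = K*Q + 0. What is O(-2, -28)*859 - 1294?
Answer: 46810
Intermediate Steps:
O(Q, K) = K*Q
O(-2, -28)*859 - 1294 = -28*(-2)*859 - 1294 = 56*859 - 1294 = 48104 - 1294 = 46810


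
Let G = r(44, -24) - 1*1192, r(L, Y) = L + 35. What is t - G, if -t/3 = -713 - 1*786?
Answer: 5610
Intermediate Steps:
r(L, Y) = 35 + L
t = 4497 (t = -3*(-713 - 1*786) = -3*(-713 - 786) = -3*(-1499) = 4497)
G = -1113 (G = (35 + 44) - 1*1192 = 79 - 1192 = -1113)
t - G = 4497 - 1*(-1113) = 4497 + 1113 = 5610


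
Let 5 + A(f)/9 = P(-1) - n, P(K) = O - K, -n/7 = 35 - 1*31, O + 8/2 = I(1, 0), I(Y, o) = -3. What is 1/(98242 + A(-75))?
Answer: 1/98395 ≈ 1.0163e-5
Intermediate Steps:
O = -7 (O = -4 - 3 = -7)
n = -28 (n = -7*(35 - 1*31) = -7*(35 - 31) = -7*4 = -28)
P(K) = -7 - K
A(f) = 153 (A(f) = -45 + 9*((-7 - 1*(-1)) - 1*(-28)) = -45 + 9*((-7 + 1) + 28) = -45 + 9*(-6 + 28) = -45 + 9*22 = -45 + 198 = 153)
1/(98242 + A(-75)) = 1/(98242 + 153) = 1/98395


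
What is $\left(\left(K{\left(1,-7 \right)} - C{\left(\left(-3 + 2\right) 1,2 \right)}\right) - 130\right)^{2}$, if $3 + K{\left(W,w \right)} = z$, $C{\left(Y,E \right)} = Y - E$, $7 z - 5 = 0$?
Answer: $\frac{819025}{49} \approx 16715.0$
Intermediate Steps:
$z = \frac{5}{7}$ ($z = \frac{5}{7} + \frac{1}{7} \cdot 0 = \frac{5}{7} + 0 = \frac{5}{7} \approx 0.71429$)
$K{\left(W,w \right)} = - \frac{16}{7}$ ($K{\left(W,w \right)} = -3 + \frac{5}{7} = - \frac{16}{7}$)
$\left(\left(K{\left(1,-7 \right)} - C{\left(\left(-3 + 2\right) 1,2 \right)}\right) - 130\right)^{2} = \left(\left(- \frac{16}{7} - \left(\left(-3 + 2\right) 1 - 2\right)\right) - 130\right)^{2} = \left(\left(- \frac{16}{7} - \left(\left(-1\right) 1 - 2\right)\right) - 130\right)^{2} = \left(\left(- \frac{16}{7} - \left(-1 - 2\right)\right) - 130\right)^{2} = \left(\left(- \frac{16}{7} - -3\right) - 130\right)^{2} = \left(\left(- \frac{16}{7} + 3\right) - 130\right)^{2} = \left(\frac{5}{7} - 130\right)^{2} = \left(- \frac{905}{7}\right)^{2} = \frac{819025}{49}$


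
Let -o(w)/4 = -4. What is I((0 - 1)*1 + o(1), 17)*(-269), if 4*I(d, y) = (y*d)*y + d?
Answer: -585075/2 ≈ -2.9254e+5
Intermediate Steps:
o(w) = 16 (o(w) = -4*(-4) = 16)
I(d, y) = d/4 + d*y²/4 (I(d, y) = ((y*d)*y + d)/4 = ((d*y)*y + d)/4 = (d*y² + d)/4 = (d + d*y²)/4 = d/4 + d*y²/4)
I((0 - 1)*1 + o(1), 17)*(-269) = (((0 - 1)*1 + 16)*(1 + 17²)/4)*(-269) = ((-1*1 + 16)*(1 + 289)/4)*(-269) = ((¼)*(-1 + 16)*290)*(-269) = ((¼)*15*290)*(-269) = (2175/2)*(-269) = -585075/2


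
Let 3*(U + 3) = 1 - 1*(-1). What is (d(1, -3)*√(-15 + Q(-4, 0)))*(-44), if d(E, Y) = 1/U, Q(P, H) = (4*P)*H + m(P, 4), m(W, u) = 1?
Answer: 132*I*√14/7 ≈ 70.557*I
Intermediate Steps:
U = -7/3 (U = -3 + (1 - 1*(-1))/3 = -3 + (1 + 1)/3 = -3 + (⅓)*2 = -3 + ⅔ = -7/3 ≈ -2.3333)
Q(P, H) = 1 + 4*H*P (Q(P, H) = (4*P)*H + 1 = 4*H*P + 1 = 1 + 4*H*P)
d(E, Y) = -3/7 (d(E, Y) = 1/(-7/3) = -3/7)
(d(1, -3)*√(-15 + Q(-4, 0)))*(-44) = -3*√(-15 + (1 + 4*0*(-4)))/7*(-44) = -3*√(-15 + (1 + 0))/7*(-44) = -3*√(-15 + 1)/7*(-44) = -3*I*√14/7*(-44) = 132*I*√14/7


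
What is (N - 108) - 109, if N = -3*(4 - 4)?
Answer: -217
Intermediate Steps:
N = 0 (N = -3*0 = 0)
(N - 108) - 109 = (0 - 108) - 109 = -108 - 109 = -217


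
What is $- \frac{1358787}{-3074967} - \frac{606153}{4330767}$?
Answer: $\frac{63820467106}{211380406503} \approx 0.30192$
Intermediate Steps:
$- \frac{1358787}{-3074967} - \frac{606153}{4330767} = \left(-1358787\right) \left(- \frac{1}{3074967}\right) - \frac{202051}{1443589} = \frac{452929}{1024989} - \frac{202051}{1443589} = \frac{63820467106}{211380406503}$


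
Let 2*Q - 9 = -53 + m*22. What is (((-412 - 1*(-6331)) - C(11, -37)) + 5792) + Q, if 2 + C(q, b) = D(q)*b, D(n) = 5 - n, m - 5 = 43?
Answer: 11997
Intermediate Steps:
m = 48 (m = 5 + 43 = 48)
Q = 506 (Q = 9/2 + (-53 + 48*22)/2 = 9/2 + (-53 + 1056)/2 = 9/2 + (½)*1003 = 9/2 + 1003/2 = 506)
C(q, b) = -2 + b*(5 - q) (C(q, b) = -2 + (5 - q)*b = -2 + b*(5 - q))
(((-412 - 1*(-6331)) - C(11, -37)) + 5792) + Q = (((-412 - 1*(-6331)) - (-2 - 1*(-37)*(-5 + 11))) + 5792) + 506 = (((-412 + 6331) - (-2 - 1*(-37)*6)) + 5792) + 506 = ((5919 - (-2 + 222)) + 5792) + 506 = ((5919 - 1*220) + 5792) + 506 = ((5919 - 220) + 5792) + 506 = (5699 + 5792) + 506 = 11491 + 506 = 11997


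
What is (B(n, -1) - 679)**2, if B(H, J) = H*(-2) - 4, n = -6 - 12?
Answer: 418609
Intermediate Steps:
n = -18
B(H, J) = -4 - 2*H (B(H, J) = -2*H - 4 = -4 - 2*H)
(B(n, -1) - 679)**2 = ((-4 - 2*(-18)) - 679)**2 = ((-4 + 36) - 679)**2 = (32 - 679)**2 = (-647)**2 = 418609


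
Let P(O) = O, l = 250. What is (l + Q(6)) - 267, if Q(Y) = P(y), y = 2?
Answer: -15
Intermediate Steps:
Q(Y) = 2
(l + Q(6)) - 267 = (250 + 2) - 267 = 252 - 267 = -15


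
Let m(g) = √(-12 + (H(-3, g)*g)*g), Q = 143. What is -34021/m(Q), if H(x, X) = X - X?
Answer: 34021*I*√3/6 ≈ 9821.0*I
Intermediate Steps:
H(x, X) = 0
m(g) = 2*I*√3 (m(g) = √(-12 + (0*g)*g) = √(-12 + 0*g) = √(-12 + 0) = √(-12) = 2*I*√3)
-34021/m(Q) = -34021*(-I*√3/6) = -(-34021)*I*√3/6 = 34021*I*√3/6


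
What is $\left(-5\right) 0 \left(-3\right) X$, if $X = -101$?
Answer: $0$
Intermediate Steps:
$\left(-5\right) 0 \left(-3\right) X = \left(-5\right) 0 \left(-3\right) \left(-101\right) = 0 \left(-3\right) \left(-101\right) = 0 \left(-101\right) = 0$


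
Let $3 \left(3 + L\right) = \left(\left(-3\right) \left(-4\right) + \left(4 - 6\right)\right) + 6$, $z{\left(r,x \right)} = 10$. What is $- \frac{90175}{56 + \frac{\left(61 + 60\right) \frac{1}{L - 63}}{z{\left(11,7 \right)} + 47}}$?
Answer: $- \frac{311825150}{193527} \approx -1611.3$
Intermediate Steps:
$L = \frac{7}{3}$ ($L = -3 + \frac{\left(\left(-3\right) \left(-4\right) + \left(4 - 6\right)\right) + 6}{3} = -3 + \frac{\left(12 + \left(4 - 6\right)\right) + 6}{3} = -3 + \frac{\left(12 - 2\right) + 6}{3} = -3 + \frac{10 + 6}{3} = -3 + \frac{1}{3} \cdot 16 = -3 + \frac{16}{3} = \frac{7}{3} \approx 2.3333$)
$- \frac{90175}{56 + \frac{\left(61 + 60\right) \frac{1}{L - 63}}{z{\left(11,7 \right)} + 47}} = - \frac{90175}{56 + \frac{\left(61 + 60\right) \frac{1}{\frac{7}{3} - 63}}{10 + 47}} = - \frac{90175}{56 + \frac{121 \frac{1}{- \frac{182}{3}}}{57}} = - \frac{90175}{56 + \frac{121 \left(- \frac{3}{182}\right)}{57}} = - \frac{90175}{56 + \frac{1}{57} \left(- \frac{363}{182}\right)} = - \frac{90175}{56 - \frac{121}{3458}} = - \frac{90175}{\frac{193527}{3458}} = \left(-90175\right) \frac{3458}{193527} = - \frac{311825150}{193527}$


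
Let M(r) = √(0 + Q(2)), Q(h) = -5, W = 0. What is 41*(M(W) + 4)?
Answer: 164 + 41*I*√5 ≈ 164.0 + 91.679*I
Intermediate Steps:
M(r) = I*√5 (M(r) = √(0 - 5) = √(-5) = I*√5)
41*(M(W) + 4) = 41*(I*√5 + 4) = 41*(4 + I*√5) = 164 + 41*I*√5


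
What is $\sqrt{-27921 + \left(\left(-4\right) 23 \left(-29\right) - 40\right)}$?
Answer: $i \sqrt{25293} \approx 159.04 i$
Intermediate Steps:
$\sqrt{-27921 + \left(\left(-4\right) 23 \left(-29\right) - 40\right)} = \sqrt{-27921 - -2628} = \sqrt{-27921 + \left(2668 - 40\right)} = \sqrt{-27921 + 2628} = \sqrt{-25293} = i \sqrt{25293}$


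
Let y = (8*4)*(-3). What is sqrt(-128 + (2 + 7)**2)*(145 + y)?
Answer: 49*I*sqrt(47) ≈ 335.93*I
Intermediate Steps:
y = -96 (y = 32*(-3) = -96)
sqrt(-128 + (2 + 7)**2)*(145 + y) = sqrt(-128 + (2 + 7)**2)*(145 - 96) = sqrt(-128 + 9**2)*49 = sqrt(-128 + 81)*49 = sqrt(-47)*49 = (I*sqrt(47))*49 = 49*I*sqrt(47)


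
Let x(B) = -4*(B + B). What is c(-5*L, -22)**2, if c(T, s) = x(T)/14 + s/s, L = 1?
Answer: 729/49 ≈ 14.878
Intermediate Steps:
x(B) = -8*B
c(T, s) = 1 - 4*T/7 (c(T, s) = -8*T/14 + s/s = -8*T*(1/14) + 1 = -4*T/7 + 1 = 1 - 4*T/7)
c(-5*L, -22)**2 = (1 - (-20)/7)**2 = (1 - 4/7*(-5))**2 = (1 + 20/7)**2 = (27/7)**2 = 729/49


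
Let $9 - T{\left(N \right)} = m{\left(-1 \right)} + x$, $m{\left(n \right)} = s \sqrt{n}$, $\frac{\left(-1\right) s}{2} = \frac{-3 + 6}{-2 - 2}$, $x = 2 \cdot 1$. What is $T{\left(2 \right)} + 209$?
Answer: $216 - \frac{3 i}{2} \approx 216.0 - 1.5 i$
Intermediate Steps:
$x = 2$
$s = \frac{3}{2}$ ($s = - 2 \frac{-3 + 6}{-2 - 2} = - 2 \frac{3}{-4} = - 2 \cdot 3 \left(- \frac{1}{4}\right) = \left(-2\right) \left(- \frac{3}{4}\right) = \frac{3}{2} \approx 1.5$)
$m{\left(n \right)} = \frac{3 \sqrt{n}}{2}$
$T{\left(N \right)} = 7 - \frac{3 i}{2}$ ($T{\left(N \right)} = 9 - \left(\frac{3 \sqrt{-1}}{2} + 2\right) = 9 - \left(\frac{3 i}{2} + 2\right) = 9 - \left(2 + \frac{3 i}{2}\right) = 7 - \frac{3 i}{2}$)
$T{\left(2 \right)} + 209 = \left(7 - \frac{3 i}{2}\right) + 209 = 216 - \frac{3 i}{2}$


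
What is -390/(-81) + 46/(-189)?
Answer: 32/7 ≈ 4.5714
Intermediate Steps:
-390/(-81) + 46/(-189) = -390*(-1/81) + 46*(-1/189) = 130/27 - 46/189 = 32/7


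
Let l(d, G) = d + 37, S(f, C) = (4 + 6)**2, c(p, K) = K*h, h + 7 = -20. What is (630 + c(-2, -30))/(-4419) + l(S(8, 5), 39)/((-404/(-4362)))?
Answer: 146677007/99182 ≈ 1478.9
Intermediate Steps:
h = -27 (h = -7 - 20 = -27)
c(p, K) = -27*K (c(p, K) = K*(-27) = -27*K)
S(f, C) = 100 (S(f, C) = 10**2 = 100)
l(d, G) = 37 + d
(630 + c(-2, -30))/(-4419) + l(S(8, 5), 39)/((-404/(-4362))) = (630 - 27*(-30))/(-4419) + (37 + 100)/((-404/(-4362))) = (630 + 810)*(-1/4419) + 137/((-404*(-1/4362))) = 1440*(-1/4419) + 137/(202/2181) = -160/491 + 137*(2181/202) = -160/491 + 298797/202 = 146677007/99182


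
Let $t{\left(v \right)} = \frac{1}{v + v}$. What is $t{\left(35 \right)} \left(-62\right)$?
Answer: $- \frac{31}{35} \approx -0.88571$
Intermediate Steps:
$t{\left(v \right)} = \frac{1}{2 v}$
$t{\left(35 \right)} \left(-62\right) = \frac{1}{2 \cdot 35} \left(-62\right) = \frac{1}{2} \cdot \frac{1}{35} \left(-62\right) = \frac{1}{70} \left(-62\right) = - \frac{31}{35}$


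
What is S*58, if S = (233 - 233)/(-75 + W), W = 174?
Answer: 0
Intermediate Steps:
S = 0 (S = (233 - 233)/(-75 + 174) = 0/99 = 0*(1/99) = 0)
S*58 = 0*58 = 0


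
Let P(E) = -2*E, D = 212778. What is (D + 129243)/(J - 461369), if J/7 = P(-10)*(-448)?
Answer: -342021/524089 ≈ -0.65260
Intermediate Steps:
J = -62720 (J = 7*(-2*(-10)*(-448)) = 7*(20*(-448)) = 7*(-8960) = -62720)
(D + 129243)/(J - 461369) = (212778 + 129243)/(-62720 - 461369) = 342021/(-524089) = 342021*(-1/524089) = -342021/524089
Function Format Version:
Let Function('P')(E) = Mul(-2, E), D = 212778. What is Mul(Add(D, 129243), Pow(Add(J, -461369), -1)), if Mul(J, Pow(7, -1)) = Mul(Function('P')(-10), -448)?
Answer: Rational(-342021, 524089) ≈ -0.65260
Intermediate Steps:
J = -62720 (J = Mul(7, Mul(Mul(-2, -10), -448)) = Mul(7, Mul(20, -448)) = Mul(7, -8960) = -62720)
Mul(Add(D, 129243), Pow(Add(J, -461369), -1)) = Mul(Add(212778, 129243), Pow(Add(-62720, -461369), -1)) = Mul(342021, Pow(-524089, -1)) = Mul(342021, Rational(-1, 524089)) = Rational(-342021, 524089)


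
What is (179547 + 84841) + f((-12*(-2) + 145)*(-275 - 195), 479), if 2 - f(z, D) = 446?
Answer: 263944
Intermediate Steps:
f(z, D) = -444 (f(z, D) = 2 - 1*446 = 2 - 446 = -444)
(179547 + 84841) + f((-12*(-2) + 145)*(-275 - 195), 479) = (179547 + 84841) - 444 = 264388 - 444 = 263944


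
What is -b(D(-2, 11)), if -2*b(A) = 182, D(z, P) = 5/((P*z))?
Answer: 91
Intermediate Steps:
D(z, P) = 5/(P*z) (D(z, P) = 5*(1/(P*z)) = 5/(P*z))
b(A) = -91 (b(A) = -1/2*182 = -91)
-b(D(-2, 11)) = -1*(-91) = 91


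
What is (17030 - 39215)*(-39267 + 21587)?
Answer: 392230800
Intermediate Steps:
(17030 - 39215)*(-39267 + 21587) = -22185*(-17680) = 392230800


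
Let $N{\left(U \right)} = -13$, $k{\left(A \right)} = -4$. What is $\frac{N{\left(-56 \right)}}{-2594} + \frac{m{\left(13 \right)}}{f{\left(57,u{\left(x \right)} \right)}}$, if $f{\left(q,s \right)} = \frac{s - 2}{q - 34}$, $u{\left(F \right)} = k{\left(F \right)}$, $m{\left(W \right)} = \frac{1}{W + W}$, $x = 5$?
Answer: $- \frac{28817}{202332} \approx -0.14242$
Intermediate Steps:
$m{\left(W \right)} = \frac{1}{2 W}$
$u{\left(F \right)} = -4$
$f{\left(q,s \right)} = \frac{-2 + s}{-34 + q}$
$\frac{N{\left(-56 \right)}}{-2594} + \frac{m{\left(13 \right)}}{f{\left(57,u{\left(x \right)} \right)}} = - \frac{13}{-2594} + \frac{\frac{1}{2} \cdot \frac{1}{13}}{\frac{1}{-34 + 57} \left(-2 - 4\right)} = \left(-13\right) \left(- \frac{1}{2594}\right) + \frac{\frac{1}{2} \cdot \frac{1}{13}}{\frac{1}{23} \left(-6\right)} = \frac{13}{2594} + \frac{1}{26 \cdot \frac{1}{23} \left(-6\right)} = \frac{13}{2594} + \frac{1}{26 \left(- \frac{6}{23}\right)} = \frac{13}{2594} + \frac{1}{26} \left(- \frac{23}{6}\right) = \frac{13}{2594} - \frac{23}{156} = - \frac{28817}{202332}$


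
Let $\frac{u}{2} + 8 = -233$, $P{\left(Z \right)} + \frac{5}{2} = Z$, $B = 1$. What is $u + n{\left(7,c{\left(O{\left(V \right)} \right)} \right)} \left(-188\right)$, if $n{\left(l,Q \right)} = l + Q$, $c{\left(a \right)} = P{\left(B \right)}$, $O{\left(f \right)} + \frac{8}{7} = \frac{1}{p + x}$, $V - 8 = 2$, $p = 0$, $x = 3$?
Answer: $-1516$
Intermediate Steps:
$V = 10$ ($V = 8 + 2 = 10$)
$P{\left(Z \right)} = - \frac{5}{2} + Z$
$u = -482$ ($u = -16 + 2 \left(-233\right) = -16 - 466 = -482$)
$O{\left(f \right)} = - \frac{17}{21}$ ($O{\left(f \right)} = - \frac{8}{7} + \frac{1}{0 + 3} = - \frac{8}{7} + \frac{1}{3} = - \frac{17}{21}$)
$c{\left(a \right)} = - \frac{3}{2}$ ($c{\left(a \right)} = - \frac{5}{2} + 1 = - \frac{3}{2}$)
$n{\left(l,Q \right)} = Q + l$
$u + n{\left(7,c{\left(O{\left(V \right)} \right)} \right)} \left(-188\right) = -482 + \left(- \frac{3}{2} + 7\right) \left(-188\right) = -482 + \frac{11}{2} \left(-188\right) = -482 - 1034 = -1516$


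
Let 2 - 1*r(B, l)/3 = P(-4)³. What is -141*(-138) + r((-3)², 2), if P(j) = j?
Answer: 19656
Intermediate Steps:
r(B, l) = 198 (r(B, l) = 6 - 3*(-4)³ = 6 - 3*(-64) = 6 + 192 = 198)
-141*(-138) + r((-3)², 2) = -141*(-138) + 198 = 19458 + 198 = 19656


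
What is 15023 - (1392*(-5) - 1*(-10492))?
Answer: 11491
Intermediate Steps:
15023 - (1392*(-5) - 1*(-10492)) = 15023 - (-6960 + 10492) = 15023 - 1*3532 = 15023 - 3532 = 11491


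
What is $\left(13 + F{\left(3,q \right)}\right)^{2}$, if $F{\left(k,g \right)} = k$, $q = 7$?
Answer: $256$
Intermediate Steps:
$\left(13 + F{\left(3,q \right)}\right)^{2} = \left(13 + 3\right)^{2} = 16^{2} = 256$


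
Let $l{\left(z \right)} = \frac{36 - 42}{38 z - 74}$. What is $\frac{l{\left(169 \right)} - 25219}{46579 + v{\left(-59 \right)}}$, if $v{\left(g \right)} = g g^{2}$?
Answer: $\frac{26681703}{168010400} \approx 0.15881$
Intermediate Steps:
$v{\left(g \right)} = g^{3}$
$l{\left(z \right)} = - \frac{6}{-74 + 38 z}$
$\frac{l{\left(169 \right)} - 25219}{46579 + v{\left(-59 \right)}} = \frac{- \frac{3}{-37 + 19 \cdot 169} - 25219}{46579 + \left(-59\right)^{3}} = \frac{- \frac{3}{-37 + 3211} - 25219}{46579 - 205379} = \frac{- \frac{3}{3174} - 25219}{-158800} = \left(\left(-3\right) \frac{1}{3174} - 25219\right) \left(- \frac{1}{158800}\right) = \left(- \frac{1}{1058} - 25219\right) \left(- \frac{1}{158800}\right) = \left(- \frac{26681703}{1058}\right) \left(- \frac{1}{158800}\right) = \frac{26681703}{168010400}$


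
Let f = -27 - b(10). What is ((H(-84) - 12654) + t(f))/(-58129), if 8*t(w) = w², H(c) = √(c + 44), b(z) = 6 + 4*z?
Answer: 95903/465032 - 2*I*√10/58129 ≈ 0.20623 - 0.0001088*I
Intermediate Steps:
f = -73 (f = -27 - (6 + 4*10) = -27 - (6 + 40) = -27 - 1*46 = -27 - 46 = -73)
H(c) = √(44 + c)
t(w) = w²/8
((H(-84) - 12654) + t(f))/(-58129) = ((√(44 - 84) - 12654) + (⅛)*(-73)²)/(-58129) = ((√(-40) - 12654) + (⅛)*5329)*(-1/58129) = ((2*I*√10 - 12654) + 5329/8)*(-1/58129) = ((-12654 + 2*I*√10) + 5329/8)*(-1/58129) = (-95903/8 + 2*I*√10)*(-1/58129) = 95903/465032 - 2*I*√10/58129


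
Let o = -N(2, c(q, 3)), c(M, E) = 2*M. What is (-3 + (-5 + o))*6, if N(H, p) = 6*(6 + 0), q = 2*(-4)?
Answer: -264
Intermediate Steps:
q = -8
N(H, p) = 36 (N(H, p) = 6*6 = 36)
o = -36 (o = -1*36 = -36)
(-3 + (-5 + o))*6 = (-3 + (-5 - 36))*6 = (-3 - 41)*6 = -44*6 = -264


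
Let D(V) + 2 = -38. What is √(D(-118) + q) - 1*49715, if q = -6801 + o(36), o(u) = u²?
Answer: -49715 + I*√5545 ≈ -49715.0 + 74.465*I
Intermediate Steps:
D(V) = -40 (D(V) = -2 - 38 = -40)
q = -5505 (q = -6801 + 36² = -6801 + 1296 = -5505)
√(D(-118) + q) - 1*49715 = √(-40 - 5505) - 1*49715 = √(-5545) - 49715 = I*√5545 - 49715 = -49715 + I*√5545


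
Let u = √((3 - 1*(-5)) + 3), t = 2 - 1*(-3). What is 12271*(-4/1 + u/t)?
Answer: -49084 + 12271*√11/5 ≈ -40944.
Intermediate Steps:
t = 5 (t = 2 + 3 = 5)
u = √11 (u = √((3 + 5) + 3) = √(8 + 3) = √11 ≈ 3.3166)
12271*(-4/1 + u/t) = 12271*(-4/1 + √11/5) = 12271*(-4*1 + √11*(⅕)) = 12271*(-4 + √11/5) = -49084 + 12271*√11/5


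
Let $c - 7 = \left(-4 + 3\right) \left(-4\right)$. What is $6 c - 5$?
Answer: $61$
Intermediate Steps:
$c = 11$ ($c = 7 + \left(-4 + 3\right) \left(-4\right) = 7 - -4 = 7 + 4 = 11$)
$6 c - 5 = 6 \cdot 11 - 5 = 66 - 5 = 61$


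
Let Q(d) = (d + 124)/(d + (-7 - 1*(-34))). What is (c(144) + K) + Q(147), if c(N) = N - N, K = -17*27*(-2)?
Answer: 160003/174 ≈ 919.56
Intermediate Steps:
K = 918 (K = -459*(-2) = 918)
Q(d) = (124 + d)/(27 + d) (Q(d) = (124 + d)/(d + (-7 + 34)) = (124 + d)/(d + 27) = (124 + d)/(27 + d))
c(N) = 0
(c(144) + K) + Q(147) = (0 + 918) + (124 + 147)/(27 + 147) = 918 + 271/174 = 160003/174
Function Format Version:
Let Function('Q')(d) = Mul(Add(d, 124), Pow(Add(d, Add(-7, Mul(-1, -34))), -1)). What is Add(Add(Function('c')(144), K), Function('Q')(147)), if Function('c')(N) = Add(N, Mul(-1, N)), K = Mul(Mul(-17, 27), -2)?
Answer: Rational(160003, 174) ≈ 919.56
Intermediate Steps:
K = 918 (K = Mul(-459, -2) = 918)
Function('Q')(d) = Mul(Pow(Add(27, d), -1), Add(124, d)) (Function('Q')(d) = Mul(Add(124, d), Pow(Add(d, Add(-7, 34)), -1)) = Mul(Add(124, d), Pow(Add(d, 27), -1)) = Mul(Add(124, d), Pow(Add(27, d), -1)) = Mul(Pow(Add(27, d), -1), Add(124, d)))
Function('c')(N) = 0
Add(Add(Function('c')(144), K), Function('Q')(147)) = Add(Add(0, 918), Mul(Pow(Add(27, 147), -1), Add(124, 147))) = Add(918, Mul(Pow(174, -1), 271)) = Add(918, Mul(Rational(1, 174), 271)) = Add(918, Rational(271, 174)) = Rational(160003, 174)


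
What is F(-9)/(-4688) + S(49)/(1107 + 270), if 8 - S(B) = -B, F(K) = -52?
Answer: 28235/537948 ≈ 0.052486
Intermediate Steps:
S(B) = 8 + B (S(B) = 8 - (-1)*B = 8 + B)
F(-9)/(-4688) + S(49)/(1107 + 270) = -52/(-4688) + (8 + 49)/(1107 + 270) = -52*(-1/4688) + 57/1377 = 13/1172 + 57*(1/1377) = 13/1172 + 19/459 = 28235/537948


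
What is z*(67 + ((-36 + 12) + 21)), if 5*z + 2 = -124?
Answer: -8064/5 ≈ -1612.8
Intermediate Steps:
z = -126/5 (z = -⅖ + (⅕)*(-124) = -⅖ - 124/5 = -126/5 ≈ -25.200)
z*(67 + ((-36 + 12) + 21)) = -126*(67 + ((-36 + 12) + 21))/5 = -126*(67 + (-24 + 21))/5 = -126*(67 - 3)/5 = -126/5*64 = -8064/5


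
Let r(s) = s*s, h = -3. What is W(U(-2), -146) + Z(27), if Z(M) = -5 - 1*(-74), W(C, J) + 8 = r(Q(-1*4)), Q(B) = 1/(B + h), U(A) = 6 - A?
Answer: 2990/49 ≈ 61.020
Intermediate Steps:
Q(B) = 1/(-3 + B) (Q(B) = 1/(B - 3) = 1/(-3 + B))
r(s) = s²
W(C, J) = -391/49 (W(C, J) = -8 + (1/(-3 - 1*4))² = -8 + (1/(-3 - 4))² = -8 + (1/(-7))² = -8 + (-⅐)² = -8 + 1/49 = -391/49)
Z(M) = 69 (Z(M) = -5 + 74 = 69)
W(U(-2), -146) + Z(27) = -391/49 + 69 = 2990/49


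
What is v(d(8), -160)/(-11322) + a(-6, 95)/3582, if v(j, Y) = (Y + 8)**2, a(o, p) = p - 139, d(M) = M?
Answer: -2312686/1126539 ≈ -2.0529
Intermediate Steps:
a(o, p) = -139 + p
v(j, Y) = (8 + Y)**2
v(d(8), -160)/(-11322) + a(-6, 95)/3582 = (8 - 160)**2/(-11322) + (-139 + 95)/3582 = (-152)**2*(-1/11322) - 44*1/3582 = 23104*(-1/11322) - 22/1791 = -11552/5661 - 22/1791 = -2312686/1126539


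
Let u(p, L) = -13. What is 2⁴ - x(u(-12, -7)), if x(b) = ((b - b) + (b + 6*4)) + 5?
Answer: 0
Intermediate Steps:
x(b) = 29 + b (x(b) = (0 + (b + 24)) + 5 = (0 + (24 + b)) + 5 = (24 + b) + 5 = 29 + b)
2⁴ - x(u(-12, -7)) = 2⁴ - (29 - 13) = 16 - 1*16 = 16 - 16 = 0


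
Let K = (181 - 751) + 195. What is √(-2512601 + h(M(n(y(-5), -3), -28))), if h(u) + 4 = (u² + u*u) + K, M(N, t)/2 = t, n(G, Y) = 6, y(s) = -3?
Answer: 2*I*√626677 ≈ 1583.3*I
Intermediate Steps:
K = -375 (K = -570 + 195 = -375)
M(N, t) = 2*t
h(u) = -379 + 2*u² (h(u) = -4 + ((u² + u*u) - 375) = -4 + ((u² + u²) - 375) = -4 + (2*u² - 375) = -4 + (-375 + 2*u²) = -379 + 2*u²)
√(-2512601 + h(M(n(y(-5), -3), -28))) = √(-2512601 + (-379 + 2*(2*(-28))²)) = √(-2512601 + (-379 + 2*(-56)²)) = √(-2512601 + (-379 + 2*3136)) = √(-2512601 + (-379 + 6272)) = √(-2512601 + 5893) = √(-2506708) = 2*I*√626677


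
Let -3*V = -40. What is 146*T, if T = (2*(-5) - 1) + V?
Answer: 1022/3 ≈ 340.67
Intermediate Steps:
V = 40/3 (V = -⅓*(-40) = 40/3 ≈ 13.333)
T = 7/3 (T = (2*(-5) - 1) + 40/3 = (-10 - 1) + 40/3 = -11 + 40/3 = 7/3 ≈ 2.3333)
146*T = 146*(7/3) = 1022/3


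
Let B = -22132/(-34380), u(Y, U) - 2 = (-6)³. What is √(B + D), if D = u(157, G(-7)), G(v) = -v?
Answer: I*√1751276135/2865 ≈ 14.607*I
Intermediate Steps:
u(Y, U) = -214 (u(Y, U) = 2 + (-6)³ = 2 - 216 = -214)
D = -214
B = 5533/8595 (B = -22132*(-1/34380) = 5533/8595 ≈ 0.64375)
√(B + D) = √(5533/8595 - 214) = √(-1833797/8595) = I*√1751276135/2865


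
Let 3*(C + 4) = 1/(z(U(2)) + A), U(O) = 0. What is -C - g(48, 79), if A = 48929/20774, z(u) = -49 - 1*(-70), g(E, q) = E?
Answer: -64064930/1455549 ≈ -44.014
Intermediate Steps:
z(u) = 21 (z(u) = -49 + 70 = 21)
A = 48929/20774 (A = 48929*(1/20774) = 48929/20774 ≈ 2.3553)
C = -5801422/1455549 (C = -4 + 1/(3*(21 + 48929/20774)) = -4 + 1/(3*(485183/20774)) = -4 + (⅓)*(20774/485183) = -4 + 20774/1455549 = -5801422/1455549 ≈ -3.9857)
-C - g(48, 79) = -1*(-5801422/1455549) - 1*48 = 5801422/1455549 - 48 = -64064930/1455549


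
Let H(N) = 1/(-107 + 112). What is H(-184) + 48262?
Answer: 241311/5 ≈ 48262.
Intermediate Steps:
H(N) = ⅕ (H(N) = 1/5 = ⅕)
H(-184) + 48262 = ⅕ + 48262 = 241311/5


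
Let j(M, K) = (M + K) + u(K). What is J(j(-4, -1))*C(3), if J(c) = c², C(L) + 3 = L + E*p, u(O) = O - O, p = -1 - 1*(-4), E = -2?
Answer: -150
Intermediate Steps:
p = 3 (p = -1 + 4 = 3)
u(O) = 0
j(M, K) = K + M (j(M, K) = (M + K) + 0 = (K + M) + 0 = K + M)
C(L) = -9 + L (C(L) = -3 + (L - 2*3) = -3 + (L - 6) = -3 + (-6 + L) = -9 + L)
J(j(-4, -1))*C(3) = (-1 - 4)²*(-9 + 3) = (-5)²*(-6) = 25*(-6) = -150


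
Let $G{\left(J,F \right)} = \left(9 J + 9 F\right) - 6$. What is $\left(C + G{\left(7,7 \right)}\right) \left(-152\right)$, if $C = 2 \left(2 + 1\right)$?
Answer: $-19152$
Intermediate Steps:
$G{\left(J,F \right)} = -6 + 9 F + 9 J$ ($G{\left(J,F \right)} = \left(9 F + 9 J\right) - 6 = -6 + 9 F + 9 J$)
$C = 6$ ($C = 2 \cdot 3 = 6$)
$\left(C + G{\left(7,7 \right)}\right) \left(-152\right) = \left(6 + \left(-6 + 9 \cdot 7 + 9 \cdot 7\right)\right) \left(-152\right) = \left(6 + \left(-6 + 63 + 63\right)\right) \left(-152\right) = \left(6 + 120\right) \left(-152\right) = 126 \left(-152\right) = -19152$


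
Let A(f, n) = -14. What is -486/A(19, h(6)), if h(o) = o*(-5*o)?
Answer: 243/7 ≈ 34.714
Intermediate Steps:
h(o) = -5*o**2
-486/A(19, h(6)) = -486/(-14) = -486*(-1/14) = 243/7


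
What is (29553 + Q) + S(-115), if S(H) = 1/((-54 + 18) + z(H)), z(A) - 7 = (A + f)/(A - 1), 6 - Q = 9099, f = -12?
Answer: 66228904/3237 ≈ 20460.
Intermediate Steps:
Q = -9093 (Q = 6 - 1*9099 = 6 - 9099 = -9093)
z(A) = 7 + (-12 + A)/(-1 + A) (z(A) = 7 + (A - 12)/(A - 1) = 7 + (-12 + A)/(-1 + A))
S(H) = 1/(-36 + (-19 + 8*H)/(-1 + H)) (S(H) = 1/((-54 + 18) + (-19 + 8*H)/(-1 + H)) = 1/(-36 + (-19 + 8*H)/(-1 + H)))
(29553 + Q) + S(-115) = (29553 - 9093) + (1 - 1*(-115))/(-17 + 28*(-115)) = 20460 + (1 + 115)/(-17 - 3220) = 20460 + 116/(-3237) = 20460 - 1/3237*116 = 20460 - 116/3237 = 66228904/3237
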